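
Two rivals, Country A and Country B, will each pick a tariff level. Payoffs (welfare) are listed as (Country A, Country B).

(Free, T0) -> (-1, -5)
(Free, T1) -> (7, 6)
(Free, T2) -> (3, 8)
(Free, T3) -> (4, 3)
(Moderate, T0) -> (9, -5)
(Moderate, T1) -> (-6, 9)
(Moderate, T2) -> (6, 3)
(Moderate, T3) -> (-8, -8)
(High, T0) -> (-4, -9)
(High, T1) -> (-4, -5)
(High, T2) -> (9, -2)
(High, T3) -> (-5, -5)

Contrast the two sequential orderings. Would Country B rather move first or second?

If Country A leads: Country B's best replies are Free→T2, Moderate→T1, High→T2; Country A's induced payoffs 3, -6, 9; outcome (High, T2), payoffs (9, -2).
If Country B leads: Country A's best replies are T0→Moderate, T1→Free, T2→High, T3→Free; Country B's induced payoffs -5, 6, -2, 3; outcome (Free, T1), payoffs (7, 6).
Country B gets 6 moving first and -2 moving second, so Country B prefers to move first.

first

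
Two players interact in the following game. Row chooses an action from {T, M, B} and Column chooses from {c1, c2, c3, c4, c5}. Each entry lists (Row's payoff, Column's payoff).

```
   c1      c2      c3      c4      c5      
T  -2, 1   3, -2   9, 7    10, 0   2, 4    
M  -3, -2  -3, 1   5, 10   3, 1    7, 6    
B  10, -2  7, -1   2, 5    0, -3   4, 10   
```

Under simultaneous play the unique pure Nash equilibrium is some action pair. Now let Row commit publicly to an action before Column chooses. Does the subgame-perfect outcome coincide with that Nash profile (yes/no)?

yes

Solve by backward induction (Row leads).
- T → Column plays c3 (best of 1, -2, 7, 0, 4); Row gets 9.
- M → Column plays c3 (best of -2, 1, 10, 1, 6); Row gets 5.
- B → Column plays c5 (best of -2, -1, 5, -3, 10); Row gets 4.
Among 9, 5, 4, the best is 9 at T. Subgame-perfect outcome: (T, c3) with payoffs (9, 7).
Now find the simultaneous Nash equilibrium.
Row's best replies: c1→B; c2→B; c3→T; c4→T; c5→M.
Column's best replies: T→c3; M→c3; B→c5.
Only (T, c3) has each player best-responding; Nash payoffs (9, 7).
Sequential outcome (T, c3) coincides with the Nash profile (T, c3).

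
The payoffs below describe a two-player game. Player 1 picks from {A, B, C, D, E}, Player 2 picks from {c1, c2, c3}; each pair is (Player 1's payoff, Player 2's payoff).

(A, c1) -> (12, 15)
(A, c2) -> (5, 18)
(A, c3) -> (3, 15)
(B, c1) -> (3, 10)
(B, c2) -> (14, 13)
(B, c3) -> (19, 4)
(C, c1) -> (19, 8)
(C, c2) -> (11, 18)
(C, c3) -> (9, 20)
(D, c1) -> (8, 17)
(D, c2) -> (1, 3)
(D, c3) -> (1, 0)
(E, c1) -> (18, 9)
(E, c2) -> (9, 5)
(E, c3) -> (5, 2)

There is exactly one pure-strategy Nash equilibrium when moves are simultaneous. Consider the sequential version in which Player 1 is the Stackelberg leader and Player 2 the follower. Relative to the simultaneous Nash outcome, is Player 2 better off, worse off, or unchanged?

Solve by backward induction (Player 1 leads).
- A: Player 2 compares 15, 18, 15 and picks c2; Player 1 would get 5.
- B: Player 2 compares 10, 13, 4 and picks c2; Player 1 would get 14.
- C: Player 2 compares 8, 18, 20 and picks c3; Player 1 would get 9.
- D: Player 2 compares 17, 3, 0 and picks c1; Player 1 would get 8.
- E: Player 2 compares 9, 5, 2 and picks c1; Player 1 would get 18.
Player 1's induced payoffs are 5, 14, 9, 8, 18, so Player 1 commits to E. Subgame-perfect outcome: (E, c1) with payoffs (18, 9).
For the simultaneous game, intersect best replies.
Player 1's best replies: c1→C; c2→B; c3→B.
Player 2's best replies: A→c2; B→c2; C→c3; D→c1; E→c1.
The unique mutual best reply is (B, c2), giving (14, 13).
Player 2 earns 9 sequentially versus 13 at the Nash outcome: worse off.

worse off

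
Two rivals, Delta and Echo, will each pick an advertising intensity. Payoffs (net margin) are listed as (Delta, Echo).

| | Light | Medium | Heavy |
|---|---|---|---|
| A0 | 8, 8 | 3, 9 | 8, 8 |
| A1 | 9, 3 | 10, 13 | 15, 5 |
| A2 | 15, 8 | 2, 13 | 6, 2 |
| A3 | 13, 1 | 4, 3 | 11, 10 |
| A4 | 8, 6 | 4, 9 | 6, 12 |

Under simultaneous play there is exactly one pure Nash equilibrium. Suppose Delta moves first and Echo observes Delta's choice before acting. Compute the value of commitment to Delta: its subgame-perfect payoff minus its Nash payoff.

1

Backward induction with Delta moving first.
- A0: BR = Medium, leader payoff 3.
- A1: BR = Medium, leader payoff 10.
- A2: BR = Medium, leader payoff 2.
- A3: BR = Heavy, leader payoff 11.
- A4: BR = Heavy, leader payoff 6.
Delta's induced payoffs are 3, 10, 2, 11, 6, so Delta commits to A3. Subgame-perfect outcome: (A3, Heavy) with payoffs (11, 10).
For the simultaneous game, intersect best replies.
Delta's best replies: Light→A2; Medium→A1; Heavy→A1.
Echo's best replies: A0→Medium; A1→Medium; A2→Medium; A3→Heavy; A4→Heavy.
Only (A1, Medium) has each player best-responding; Nash payoffs (10, 13).
Delta's commitment gain: 11 − 10 = 1.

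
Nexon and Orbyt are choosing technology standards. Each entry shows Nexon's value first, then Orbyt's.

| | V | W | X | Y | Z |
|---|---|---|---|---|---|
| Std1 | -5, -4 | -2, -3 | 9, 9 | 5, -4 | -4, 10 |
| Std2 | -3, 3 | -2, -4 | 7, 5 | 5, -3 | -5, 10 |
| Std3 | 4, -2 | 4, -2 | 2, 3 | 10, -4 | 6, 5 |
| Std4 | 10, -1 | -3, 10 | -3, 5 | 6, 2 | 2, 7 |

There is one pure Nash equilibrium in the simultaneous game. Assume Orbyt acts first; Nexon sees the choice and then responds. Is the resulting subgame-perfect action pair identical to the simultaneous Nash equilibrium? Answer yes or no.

Backward induction with Orbyt moving first.
- V: BR = Std4, leader payoff -1.
- W: BR = Std3, leader payoff -2.
- X: BR = Std1, leader payoff 9.
- Y: BR = Std3, leader payoff -4.
- Z: BR = Std3, leader payoff 5.
Maximizing over -1, -2, 9, -4, 5, Orbyt chooses X. Subgame-perfect outcome: (Std1, X) with payoffs (9, 9).
Now find the simultaneous Nash equilibrium.
Nexon's best replies: V→Std4; W→Std3; X→Std1; Y→Std3; Z→Std3.
Orbyt's best replies: Std1→Z; Std2→Z; Std3→Z; Std4→W.
Only (Std3, Z) has each player best-responding; Nash payoffs (6, 5).
Sequential outcome (Std1, X) differs from the Nash profile (Std3, Z).

no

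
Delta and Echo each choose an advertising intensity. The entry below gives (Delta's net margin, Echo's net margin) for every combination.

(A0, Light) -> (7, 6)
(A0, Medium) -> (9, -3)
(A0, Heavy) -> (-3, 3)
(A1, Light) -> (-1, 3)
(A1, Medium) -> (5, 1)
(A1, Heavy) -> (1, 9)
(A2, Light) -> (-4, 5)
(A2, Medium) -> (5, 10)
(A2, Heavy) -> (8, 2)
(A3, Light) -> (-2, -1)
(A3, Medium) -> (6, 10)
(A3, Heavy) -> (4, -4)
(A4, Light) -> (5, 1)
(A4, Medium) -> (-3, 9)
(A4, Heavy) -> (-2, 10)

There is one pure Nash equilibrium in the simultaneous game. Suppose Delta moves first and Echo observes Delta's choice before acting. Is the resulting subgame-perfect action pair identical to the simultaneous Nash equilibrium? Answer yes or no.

Backward induction with Delta moving first.
- A0: BR = Light, leader payoff 7.
- A1: BR = Heavy, leader payoff 1.
- A2: BR = Medium, leader payoff 5.
- A3: BR = Medium, leader payoff 6.
- A4: BR = Heavy, leader payoff -2.
Delta's induced payoffs are 7, 1, 5, 6, -2, so Delta commits to A0. Subgame-perfect outcome: (A0, Light) with payoffs (7, 6).
For the simultaneous game, intersect best replies.
Delta's best replies: Light→A0; Medium→A0; Heavy→A2.
Echo's best replies: A0→Light; A1→Heavy; A2→Medium; A3→Medium; A4→Heavy.
The unique mutual best reply is (A0, Light), giving (7, 6).
Sequential outcome (A0, Light) coincides with the Nash profile (A0, Light).

yes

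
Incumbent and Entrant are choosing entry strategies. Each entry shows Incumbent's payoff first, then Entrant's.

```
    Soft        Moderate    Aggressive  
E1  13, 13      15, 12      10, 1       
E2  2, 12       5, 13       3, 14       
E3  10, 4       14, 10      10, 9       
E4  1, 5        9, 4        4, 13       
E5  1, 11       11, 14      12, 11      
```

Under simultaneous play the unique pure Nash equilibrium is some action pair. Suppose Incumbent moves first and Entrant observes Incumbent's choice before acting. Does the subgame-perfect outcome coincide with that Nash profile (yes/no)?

no

Backward induction with Incumbent moving first.
- E1: Entrant compares 13, 12, 1 and picks Soft; Incumbent would get 13.
- E2: Entrant compares 12, 13, 14 and picks Aggressive; Incumbent would get 3.
- E3: Entrant compares 4, 10, 9 and picks Moderate; Incumbent would get 14.
- E4: Entrant compares 5, 4, 13 and picks Aggressive; Incumbent would get 4.
- E5: Entrant compares 11, 14, 11 and picks Moderate; Incumbent would get 11.
Among 13, 3, 14, 4, 11, the best is 14 at E3. Subgame-perfect outcome: (E3, Moderate) with payoffs (14, 10).
Now find the simultaneous Nash equilibrium.
Incumbent's best replies: Soft→E1; Moderate→E1; Aggressive→E5.
Entrant's best replies: E1→Soft; E2→Aggressive; E3→Moderate; E4→Aggressive; E5→Moderate.
The unique mutual best reply is (E1, Soft), giving (13, 13).
Sequential outcome (E3, Moderate) differs from the Nash profile (E1, Soft).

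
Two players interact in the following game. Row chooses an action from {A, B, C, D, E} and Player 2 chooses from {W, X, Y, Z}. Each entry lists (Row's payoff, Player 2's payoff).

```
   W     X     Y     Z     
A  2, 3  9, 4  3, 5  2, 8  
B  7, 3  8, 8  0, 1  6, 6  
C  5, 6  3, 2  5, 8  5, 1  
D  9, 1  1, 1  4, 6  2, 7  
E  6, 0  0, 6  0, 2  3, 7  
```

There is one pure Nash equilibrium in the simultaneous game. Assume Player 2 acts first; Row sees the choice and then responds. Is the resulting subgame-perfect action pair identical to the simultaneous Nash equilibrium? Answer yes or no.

Work backward from Row's decision.
- W: Row compares 2, 7, 5, 9, 6 and picks D; Player 2 would get 1.
- X: Row compares 9, 8, 3, 1, 0 and picks A; Player 2 would get 4.
- Y: Row compares 3, 0, 5, 4, 0 and picks C; Player 2 would get 8.
- Z: Row compares 2, 6, 5, 2, 3 and picks B; Player 2 would get 6.
Among 1, 4, 8, 6, the best is 8 at Y. Subgame-perfect outcome: (C, Y) with payoffs (5, 8).
Under simultaneous play:
Row's best replies: W→D; X→A; Y→C; Z→B.
Player 2's best replies: A→Z; B→X; C→Y; D→Z; E→Z.
Only (C, Y) has each player best-responding; Nash payoffs (5, 8).
Sequential outcome (C, Y) coincides with the Nash profile (C, Y).

yes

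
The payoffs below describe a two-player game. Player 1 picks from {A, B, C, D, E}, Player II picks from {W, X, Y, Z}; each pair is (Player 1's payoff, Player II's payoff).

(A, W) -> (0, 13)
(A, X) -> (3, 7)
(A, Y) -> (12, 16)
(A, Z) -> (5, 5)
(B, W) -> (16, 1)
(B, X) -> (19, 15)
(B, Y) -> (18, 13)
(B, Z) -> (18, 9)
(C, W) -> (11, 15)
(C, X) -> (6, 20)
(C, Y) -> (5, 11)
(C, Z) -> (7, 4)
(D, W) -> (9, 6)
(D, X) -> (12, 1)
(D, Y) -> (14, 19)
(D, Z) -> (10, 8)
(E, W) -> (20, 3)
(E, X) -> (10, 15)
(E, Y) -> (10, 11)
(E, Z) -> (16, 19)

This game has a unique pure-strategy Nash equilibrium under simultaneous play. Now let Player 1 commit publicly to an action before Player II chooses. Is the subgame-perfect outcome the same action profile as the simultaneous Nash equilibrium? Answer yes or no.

yes

Player II best-responds to each possible Player 1 move:
- A: BR = Y, leader payoff 12.
- B: BR = X, leader payoff 19.
- C: BR = X, leader payoff 6.
- D: BR = Y, leader payoff 14.
- E: BR = Z, leader payoff 16.
Maximizing over 12, 19, 6, 14, 16, Player 1 chooses B. Subgame-perfect outcome: (B, X) with payoffs (19, 15).
Now find the simultaneous Nash equilibrium.
Player 1's best replies: W→E; X→B; Y→B; Z→B.
Player II's best replies: A→Y; B→X; C→X; D→Y; E→Z.
The unique mutual best reply is (B, X), giving (19, 15).
Sequential outcome (B, X) coincides with the Nash profile (B, X).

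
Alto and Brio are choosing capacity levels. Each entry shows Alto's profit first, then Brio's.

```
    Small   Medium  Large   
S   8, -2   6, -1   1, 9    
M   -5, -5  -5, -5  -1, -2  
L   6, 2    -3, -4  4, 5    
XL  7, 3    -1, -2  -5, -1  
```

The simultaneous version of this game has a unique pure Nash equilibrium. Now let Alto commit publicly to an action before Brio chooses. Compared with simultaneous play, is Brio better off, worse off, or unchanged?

worse off

Work backward from Brio's decision.
- S → Brio plays Large (best of -2, -1, 9); Alto gets 1.
- M → Brio plays Large (best of -5, -5, -2); Alto gets -1.
- L → Brio plays Large (best of 2, -4, 5); Alto gets 4.
- XL → Brio plays Small (best of 3, -2, -1); Alto gets 7.
Among 1, -1, 4, 7, the best is 7 at XL. Subgame-perfect outcome: (XL, Small) with payoffs (7, 3).
For the simultaneous game, intersect best replies.
Alto's best replies: Small→S; Medium→S; Large→L.
Brio's best replies: S→Large; M→Large; L→Large; XL→Small.
The unique mutual best reply is (L, Large), giving (4, 5).
Brio earns 3 sequentially versus 5 at the Nash outcome: worse off.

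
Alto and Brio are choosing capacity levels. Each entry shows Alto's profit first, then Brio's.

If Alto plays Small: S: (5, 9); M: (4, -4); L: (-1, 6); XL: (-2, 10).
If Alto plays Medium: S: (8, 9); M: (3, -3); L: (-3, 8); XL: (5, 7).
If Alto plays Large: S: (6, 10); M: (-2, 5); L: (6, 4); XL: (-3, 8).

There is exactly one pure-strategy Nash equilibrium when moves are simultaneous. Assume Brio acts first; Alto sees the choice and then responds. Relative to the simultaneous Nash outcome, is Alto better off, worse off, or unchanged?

Solve by backward induction (Brio leads).
- S: Alto compares 5, 8, 6 and picks Medium; Brio would get 9.
- M: Alto compares 4, 3, -2 and picks Small; Brio would get -4.
- L: Alto compares -1, -3, 6 and picks Large; Brio would get 4.
- XL: Alto compares -2, 5, -3 and picks Medium; Brio would get 7.
Brio's induced payoffs are 9, -4, 4, 7, so Brio commits to S. Subgame-perfect outcome: (Medium, S) with payoffs (8, 9).
Now find the simultaneous Nash equilibrium.
Alto's best replies: S→Medium; M→Small; L→Large; XL→Medium.
Brio's best replies: Small→XL; Medium→S; Large→S.
Only (Medium, S) has each player best-responding; Nash payoffs (8, 9).
Alto earns 8 sequentially versus 8 at the Nash outcome: unchanged.

unchanged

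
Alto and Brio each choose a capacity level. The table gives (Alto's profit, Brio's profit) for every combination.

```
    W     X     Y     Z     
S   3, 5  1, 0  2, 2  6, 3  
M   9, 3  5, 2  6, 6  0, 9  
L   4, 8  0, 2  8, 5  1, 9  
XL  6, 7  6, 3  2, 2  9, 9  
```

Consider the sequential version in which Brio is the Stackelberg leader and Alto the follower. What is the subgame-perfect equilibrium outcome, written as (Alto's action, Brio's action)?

Backward induction with Brio moving first.
- W: Alto compares 3, 9, 4, 6 and picks M; Brio would get 3.
- X: Alto compares 1, 5, 0, 6 and picks XL; Brio would get 3.
- Y: Alto compares 2, 6, 8, 2 and picks L; Brio would get 5.
- Z: Alto compares 6, 0, 1, 9 and picks XL; Brio would get 9.
Among 3, 3, 5, 9, the best is 9 at Z. Subgame-perfect outcome: (XL, Z) with payoffs (9, 9).

(XL, Z)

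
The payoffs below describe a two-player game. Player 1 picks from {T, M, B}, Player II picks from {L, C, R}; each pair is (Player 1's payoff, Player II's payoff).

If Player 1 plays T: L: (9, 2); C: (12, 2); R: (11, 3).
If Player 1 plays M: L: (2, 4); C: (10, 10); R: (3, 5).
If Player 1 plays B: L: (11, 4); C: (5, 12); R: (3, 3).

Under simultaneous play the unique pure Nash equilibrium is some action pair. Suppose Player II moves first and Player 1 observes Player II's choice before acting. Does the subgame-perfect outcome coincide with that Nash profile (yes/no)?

no

Solve by backward induction (Player II leads).
- L: BR = B, leader payoff 4.
- C: BR = T, leader payoff 2.
- R: BR = T, leader payoff 3.
Among 4, 2, 3, the best is 4 at L. Subgame-perfect outcome: (B, L) with payoffs (11, 4).
For the simultaneous game, intersect best replies.
Player 1's best replies: L→B; C→T; R→T.
Player II's best replies: T→R; M→C; B→C.
The unique mutual best reply is (T, R), giving (11, 3).
Sequential outcome (B, L) differs from the Nash profile (T, R).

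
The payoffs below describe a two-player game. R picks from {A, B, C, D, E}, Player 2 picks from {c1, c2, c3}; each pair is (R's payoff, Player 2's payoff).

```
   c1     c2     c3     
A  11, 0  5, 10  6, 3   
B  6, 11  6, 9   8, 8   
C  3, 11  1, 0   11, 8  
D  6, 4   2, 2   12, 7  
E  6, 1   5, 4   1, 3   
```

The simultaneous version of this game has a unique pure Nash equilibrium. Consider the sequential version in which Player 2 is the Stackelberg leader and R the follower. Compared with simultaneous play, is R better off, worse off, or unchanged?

R best-responds to each possible Player 2 move:
- c1: R compares 11, 6, 3, 6, 6 and picks A; Player 2 would get 0.
- c2: R compares 5, 6, 1, 2, 5 and picks B; Player 2 would get 9.
- c3: R compares 6, 8, 11, 12, 1 and picks D; Player 2 would get 7.
Maximizing over 0, 9, 7, Player 2 chooses c2. Subgame-perfect outcome: (B, c2) with payoffs (6, 9).
Now find the simultaneous Nash equilibrium.
R's best replies: c1→A; c2→B; c3→D.
Player 2's best replies: A→c2; B→c1; C→c1; D→c3; E→c2.
The unique mutual best reply is (D, c3), giving (12, 7).
R earns 6 sequentially versus 12 at the Nash outcome: worse off.

worse off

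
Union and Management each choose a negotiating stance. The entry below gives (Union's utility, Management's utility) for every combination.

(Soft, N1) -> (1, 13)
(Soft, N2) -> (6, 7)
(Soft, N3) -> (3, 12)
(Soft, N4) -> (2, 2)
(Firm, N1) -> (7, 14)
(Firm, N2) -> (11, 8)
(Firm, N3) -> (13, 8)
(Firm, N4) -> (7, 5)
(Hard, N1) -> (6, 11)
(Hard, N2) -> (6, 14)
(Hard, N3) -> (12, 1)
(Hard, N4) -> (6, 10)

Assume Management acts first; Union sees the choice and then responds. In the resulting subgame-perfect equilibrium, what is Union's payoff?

Work backward from Union's decision.
- N1: BR = Firm, leader payoff 14.
- N2: BR = Firm, leader payoff 8.
- N3: BR = Firm, leader payoff 8.
- N4: BR = Firm, leader payoff 5.
Among 14, 8, 8, 5, the best is 14 at N1. Subgame-perfect outcome: (Firm, N1) with payoffs (7, 14).

7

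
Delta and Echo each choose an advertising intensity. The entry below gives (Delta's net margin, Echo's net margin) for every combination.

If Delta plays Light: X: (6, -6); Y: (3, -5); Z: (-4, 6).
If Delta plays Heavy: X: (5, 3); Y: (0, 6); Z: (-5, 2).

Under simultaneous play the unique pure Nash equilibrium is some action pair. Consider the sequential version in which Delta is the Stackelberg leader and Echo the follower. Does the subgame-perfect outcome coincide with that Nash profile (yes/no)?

Echo best-responds to each possible Delta move:
- Light: BR = Z, leader payoff -4.
- Heavy: BR = Y, leader payoff 0.
Maximizing over -4, 0, Delta chooses Heavy. Subgame-perfect outcome: (Heavy, Y) with payoffs (0, 6).
Under simultaneous play:
Delta's best replies: X→Light; Y→Light; Z→Light.
Echo's best replies: Light→Z; Heavy→Y.
The unique mutual best reply is (Light, Z), giving (-4, 6).
Sequential outcome (Heavy, Y) differs from the Nash profile (Light, Z).

no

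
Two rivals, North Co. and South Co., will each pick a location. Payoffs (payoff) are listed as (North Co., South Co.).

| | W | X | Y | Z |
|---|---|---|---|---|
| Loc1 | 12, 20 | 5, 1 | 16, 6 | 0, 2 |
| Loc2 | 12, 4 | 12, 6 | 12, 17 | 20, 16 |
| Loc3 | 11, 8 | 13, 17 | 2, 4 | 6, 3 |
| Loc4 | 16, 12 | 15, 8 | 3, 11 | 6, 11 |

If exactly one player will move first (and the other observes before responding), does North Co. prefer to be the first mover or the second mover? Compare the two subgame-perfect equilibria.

second

If North Co. leads: South Co.'s best replies are Loc1→W, Loc2→Y, Loc3→X, Loc4→W; North Co.'s induced payoffs 12, 12, 13, 16; outcome (Loc4, W), payoffs (16, 12).
If South Co. leads: North Co.'s best replies are W→Loc4, X→Loc4, Y→Loc1, Z→Loc2; South Co.'s induced payoffs 12, 8, 6, 16; outcome (Loc2, Z), payoffs (20, 16).
North Co. gets 16 moving first and 20 moving second, so North Co. prefers to move second.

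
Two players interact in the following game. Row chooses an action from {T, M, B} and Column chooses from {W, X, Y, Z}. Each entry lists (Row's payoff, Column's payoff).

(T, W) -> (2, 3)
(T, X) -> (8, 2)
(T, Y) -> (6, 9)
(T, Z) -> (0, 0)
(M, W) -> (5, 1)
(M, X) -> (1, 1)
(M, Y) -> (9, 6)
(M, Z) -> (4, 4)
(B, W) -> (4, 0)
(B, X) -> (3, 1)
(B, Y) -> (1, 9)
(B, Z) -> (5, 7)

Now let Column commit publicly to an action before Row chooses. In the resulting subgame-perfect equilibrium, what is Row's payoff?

Row best-responds to each possible Column move:
- W → Row plays M (best of 2, 5, 4); Column gets 1.
- X → Row plays T (best of 8, 1, 3); Column gets 2.
- Y → Row plays M (best of 6, 9, 1); Column gets 6.
- Z → Row plays B (best of 0, 4, 5); Column gets 7.
Among 1, 2, 6, 7, the best is 7 at Z. Subgame-perfect outcome: (B, Z) with payoffs (5, 7).

5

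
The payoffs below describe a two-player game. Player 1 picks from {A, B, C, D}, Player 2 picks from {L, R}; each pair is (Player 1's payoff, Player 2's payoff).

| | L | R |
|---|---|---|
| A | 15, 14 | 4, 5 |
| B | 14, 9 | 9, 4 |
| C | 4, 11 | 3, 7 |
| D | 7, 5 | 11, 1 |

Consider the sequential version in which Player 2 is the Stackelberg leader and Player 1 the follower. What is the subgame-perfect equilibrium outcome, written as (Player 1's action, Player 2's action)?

(A, L)

Work backward from Player 1's decision.
- L: BR = A, leader payoff 14.
- R: BR = D, leader payoff 1.
Among 14, 1, the best is 14 at L. Subgame-perfect outcome: (A, L) with payoffs (15, 14).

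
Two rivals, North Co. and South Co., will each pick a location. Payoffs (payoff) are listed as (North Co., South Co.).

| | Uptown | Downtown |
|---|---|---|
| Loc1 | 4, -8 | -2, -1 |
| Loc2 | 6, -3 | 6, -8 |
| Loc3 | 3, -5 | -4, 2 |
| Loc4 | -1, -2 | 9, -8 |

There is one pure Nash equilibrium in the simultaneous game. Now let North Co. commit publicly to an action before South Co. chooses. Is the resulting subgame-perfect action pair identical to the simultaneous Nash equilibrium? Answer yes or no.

yes

South Co. best-responds to each possible North Co. move:
- Loc1: BR = Downtown, leader payoff -2.
- Loc2: BR = Uptown, leader payoff 6.
- Loc3: BR = Downtown, leader payoff -4.
- Loc4: BR = Uptown, leader payoff -1.
North Co.'s induced payoffs are -2, 6, -4, -1, so North Co. commits to Loc2. Subgame-perfect outcome: (Loc2, Uptown) with payoffs (6, -3).
Under simultaneous play:
North Co.'s best replies: Uptown→Loc2; Downtown→Loc4.
South Co.'s best replies: Loc1→Downtown; Loc2→Uptown; Loc3→Downtown; Loc4→Uptown.
Only (Loc2, Uptown) has each player best-responding; Nash payoffs (6, -3).
Sequential outcome (Loc2, Uptown) coincides with the Nash profile (Loc2, Uptown).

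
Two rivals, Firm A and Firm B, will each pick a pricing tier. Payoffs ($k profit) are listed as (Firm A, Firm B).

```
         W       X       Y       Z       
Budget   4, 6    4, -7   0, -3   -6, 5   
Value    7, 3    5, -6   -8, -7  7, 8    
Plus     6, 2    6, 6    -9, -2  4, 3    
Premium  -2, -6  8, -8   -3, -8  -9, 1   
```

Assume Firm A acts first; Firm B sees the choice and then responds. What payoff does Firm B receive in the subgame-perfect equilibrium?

Work backward from Firm B's decision.
- Budget: BR = W, leader payoff 4.
- Value: BR = Z, leader payoff 7.
- Plus: BR = X, leader payoff 6.
- Premium: BR = Z, leader payoff -9.
Among 4, 7, 6, -9, the best is 7 at Value. Subgame-perfect outcome: (Value, Z) with payoffs (7, 8).

8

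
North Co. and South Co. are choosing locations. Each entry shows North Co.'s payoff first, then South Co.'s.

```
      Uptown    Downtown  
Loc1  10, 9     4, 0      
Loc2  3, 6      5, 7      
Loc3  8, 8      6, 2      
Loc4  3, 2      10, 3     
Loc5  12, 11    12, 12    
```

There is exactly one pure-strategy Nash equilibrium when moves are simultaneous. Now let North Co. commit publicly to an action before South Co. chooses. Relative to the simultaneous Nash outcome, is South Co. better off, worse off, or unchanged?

Solve by backward induction (North Co. leads).
- Loc1 → South Co. plays Uptown (best of 9, 0); North Co. gets 10.
- Loc2 → South Co. plays Downtown (best of 6, 7); North Co. gets 5.
- Loc3 → South Co. plays Uptown (best of 8, 2); North Co. gets 8.
- Loc4 → South Co. plays Downtown (best of 2, 3); North Co. gets 10.
- Loc5 → South Co. plays Downtown (best of 11, 12); North Co. gets 12.
Maximizing over 10, 5, 8, 10, 12, North Co. chooses Loc5. Subgame-perfect outcome: (Loc5, Downtown) with payoffs (12, 12).
Under simultaneous play:
North Co.'s best replies: Uptown→Loc5; Downtown→Loc5.
South Co.'s best replies: Loc1→Uptown; Loc2→Downtown; Loc3→Uptown; Loc4→Downtown; Loc5→Downtown.
Only (Loc5, Downtown) has each player best-responding; Nash payoffs (12, 12).
South Co. earns 12 sequentially versus 12 at the Nash outcome: unchanged.

unchanged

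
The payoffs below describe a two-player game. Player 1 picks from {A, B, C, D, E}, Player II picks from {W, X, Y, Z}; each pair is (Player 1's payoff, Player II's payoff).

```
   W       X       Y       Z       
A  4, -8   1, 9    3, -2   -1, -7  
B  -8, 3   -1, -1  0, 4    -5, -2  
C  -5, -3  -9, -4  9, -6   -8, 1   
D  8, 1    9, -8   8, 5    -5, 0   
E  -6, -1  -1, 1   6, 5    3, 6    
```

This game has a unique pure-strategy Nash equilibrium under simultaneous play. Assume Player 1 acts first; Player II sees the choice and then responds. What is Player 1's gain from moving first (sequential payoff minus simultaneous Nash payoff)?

5

Backward induction with Player 1 moving first.
- A: BR = X, leader payoff 1.
- B: BR = Y, leader payoff 0.
- C: BR = Z, leader payoff -8.
- D: BR = Y, leader payoff 8.
- E: BR = Z, leader payoff 3.
Player 1's induced payoffs are 1, 0, -8, 8, 3, so Player 1 commits to D. Subgame-perfect outcome: (D, Y) with payoffs (8, 5).
Under simultaneous play:
Player 1's best replies: W→D; X→D; Y→C; Z→E.
Player II's best replies: A→X; B→Y; C→Z; D→Y; E→Z.
The unique mutual best reply is (E, Z), giving (3, 6).
Player 1's commitment gain: 8 − 3 = 5.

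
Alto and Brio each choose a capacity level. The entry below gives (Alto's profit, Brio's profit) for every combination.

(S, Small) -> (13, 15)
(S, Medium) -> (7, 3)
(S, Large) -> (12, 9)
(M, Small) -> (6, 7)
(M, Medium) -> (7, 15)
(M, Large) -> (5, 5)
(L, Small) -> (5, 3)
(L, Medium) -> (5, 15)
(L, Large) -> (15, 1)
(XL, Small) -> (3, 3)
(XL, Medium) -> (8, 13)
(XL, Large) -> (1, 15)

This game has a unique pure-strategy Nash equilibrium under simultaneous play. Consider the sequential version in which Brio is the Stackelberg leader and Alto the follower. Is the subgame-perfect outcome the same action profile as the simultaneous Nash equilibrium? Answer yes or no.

yes

Solve by backward induction (Brio leads).
- Small: Alto compares 13, 6, 5, 3 and picks S; Brio would get 15.
- Medium: Alto compares 7, 7, 5, 8 and picks XL; Brio would get 13.
- Large: Alto compares 12, 5, 15, 1 and picks L; Brio would get 1.
Maximizing over 15, 13, 1, Brio chooses Small. Subgame-perfect outcome: (S, Small) with payoffs (13, 15).
Now find the simultaneous Nash equilibrium.
Alto's best replies: Small→S; Medium→XL; Large→L.
Brio's best replies: S→Small; M→Medium; L→Medium; XL→Large.
Only (S, Small) has each player best-responding; Nash payoffs (13, 15).
Sequential outcome (S, Small) coincides with the Nash profile (S, Small).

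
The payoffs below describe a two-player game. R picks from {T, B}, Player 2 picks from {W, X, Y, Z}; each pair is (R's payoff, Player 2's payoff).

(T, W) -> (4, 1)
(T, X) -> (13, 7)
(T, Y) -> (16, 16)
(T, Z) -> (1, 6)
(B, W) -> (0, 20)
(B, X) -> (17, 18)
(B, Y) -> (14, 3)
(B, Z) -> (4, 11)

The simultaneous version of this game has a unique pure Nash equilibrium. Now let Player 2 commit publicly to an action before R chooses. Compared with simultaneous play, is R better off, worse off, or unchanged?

better off

Work backward from R's decision.
- W: R compares 4, 0 and picks T; Player 2 would get 1.
- X: R compares 13, 17 and picks B; Player 2 would get 18.
- Y: R compares 16, 14 and picks T; Player 2 would get 16.
- Z: R compares 1, 4 and picks B; Player 2 would get 11.
Among 1, 18, 16, 11, the best is 18 at X. Subgame-perfect outcome: (B, X) with payoffs (17, 18).
For the simultaneous game, intersect best replies.
R's best replies: W→T; X→B; Y→T; Z→B.
Player 2's best replies: T→Y; B→W.
Only (T, Y) has each player best-responding; Nash payoffs (16, 16).
R earns 17 sequentially versus 16 at the Nash outcome: better off.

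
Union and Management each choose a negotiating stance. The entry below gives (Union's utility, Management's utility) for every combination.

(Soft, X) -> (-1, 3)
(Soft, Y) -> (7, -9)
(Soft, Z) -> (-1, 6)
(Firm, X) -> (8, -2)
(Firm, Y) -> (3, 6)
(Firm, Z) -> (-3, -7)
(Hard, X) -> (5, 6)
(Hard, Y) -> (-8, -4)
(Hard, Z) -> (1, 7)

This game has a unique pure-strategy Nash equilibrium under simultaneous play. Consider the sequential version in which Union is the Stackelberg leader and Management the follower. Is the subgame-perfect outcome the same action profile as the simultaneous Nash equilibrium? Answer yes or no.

no

Backward induction with Union moving first.
- Soft: Management compares 3, -9, 6 and picks Z; Union would get -1.
- Firm: Management compares -2, 6, -7 and picks Y; Union would get 3.
- Hard: Management compares 6, -4, 7 and picks Z; Union would get 1.
Maximizing over -1, 3, 1, Union chooses Firm. Subgame-perfect outcome: (Firm, Y) with payoffs (3, 6).
For the simultaneous game, intersect best replies.
Union's best replies: X→Firm; Y→Soft; Z→Hard.
Management's best replies: Soft→Z; Firm→Y; Hard→Z.
Only (Hard, Z) has each player best-responding; Nash payoffs (1, 7).
Sequential outcome (Firm, Y) differs from the Nash profile (Hard, Z).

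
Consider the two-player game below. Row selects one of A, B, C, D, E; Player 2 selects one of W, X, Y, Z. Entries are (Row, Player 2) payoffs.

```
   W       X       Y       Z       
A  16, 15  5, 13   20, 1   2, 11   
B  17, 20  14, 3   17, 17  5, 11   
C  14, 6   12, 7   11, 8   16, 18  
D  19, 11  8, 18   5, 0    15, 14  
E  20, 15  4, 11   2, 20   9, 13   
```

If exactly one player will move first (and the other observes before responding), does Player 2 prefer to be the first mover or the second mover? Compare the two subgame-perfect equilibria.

If Row leads: Player 2's best replies are A→W, B→W, C→Z, D→X, E→Y; Row's induced payoffs 16, 17, 16, 8, 2; outcome (B, W), payoffs (17, 20).
If Player 2 leads: Row's best replies are W→E, X→B, Y→A, Z→C; Player 2's induced payoffs 15, 3, 1, 18; outcome (C, Z), payoffs (16, 18).
Player 2 gets 18 moving first and 20 moving second, so Player 2 prefers to move second.

second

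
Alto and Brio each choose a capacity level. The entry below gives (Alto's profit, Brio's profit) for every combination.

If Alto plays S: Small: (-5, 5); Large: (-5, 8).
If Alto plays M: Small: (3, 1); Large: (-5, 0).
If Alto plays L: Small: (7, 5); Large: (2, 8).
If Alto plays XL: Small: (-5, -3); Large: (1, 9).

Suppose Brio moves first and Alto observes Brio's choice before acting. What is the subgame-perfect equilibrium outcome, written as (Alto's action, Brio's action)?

(L, Large)

Backward induction with Brio moving first.
- Small: Alto compares -5, 3, 7, -5 and picks L; Brio would get 5.
- Large: Alto compares -5, -5, 2, 1 and picks L; Brio would get 8.
Maximizing over 5, 8, Brio chooses Large. Subgame-perfect outcome: (L, Large) with payoffs (2, 8).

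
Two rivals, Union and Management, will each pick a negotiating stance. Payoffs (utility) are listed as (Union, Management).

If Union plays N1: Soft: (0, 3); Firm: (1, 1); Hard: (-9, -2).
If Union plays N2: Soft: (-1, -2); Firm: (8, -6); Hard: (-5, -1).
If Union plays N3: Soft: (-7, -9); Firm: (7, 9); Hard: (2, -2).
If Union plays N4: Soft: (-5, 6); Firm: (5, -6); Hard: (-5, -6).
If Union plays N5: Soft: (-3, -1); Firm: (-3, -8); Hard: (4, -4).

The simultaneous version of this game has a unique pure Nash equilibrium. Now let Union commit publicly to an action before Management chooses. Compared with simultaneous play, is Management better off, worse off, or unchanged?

Backward induction with Union moving first.
- N1: Management compares 3, 1, -2 and picks Soft; Union would get 0.
- N2: Management compares -2, -6, -1 and picks Hard; Union would get -5.
- N3: Management compares -9, 9, -2 and picks Firm; Union would get 7.
- N4: Management compares 6, -6, -6 and picks Soft; Union would get -5.
- N5: Management compares -1, -8, -4 and picks Soft; Union would get -3.
Among 0, -5, 7, -5, -3, the best is 7 at N3. Subgame-perfect outcome: (N3, Firm) with payoffs (7, 9).
Under simultaneous play:
Union's best replies: Soft→N1; Firm→N2; Hard→N5.
Management's best replies: N1→Soft; N2→Hard; N3→Firm; N4→Soft; N5→Soft.
Only (N1, Soft) has each player best-responding; Nash payoffs (0, 3).
Management earns 9 sequentially versus 3 at the Nash outcome: better off.

better off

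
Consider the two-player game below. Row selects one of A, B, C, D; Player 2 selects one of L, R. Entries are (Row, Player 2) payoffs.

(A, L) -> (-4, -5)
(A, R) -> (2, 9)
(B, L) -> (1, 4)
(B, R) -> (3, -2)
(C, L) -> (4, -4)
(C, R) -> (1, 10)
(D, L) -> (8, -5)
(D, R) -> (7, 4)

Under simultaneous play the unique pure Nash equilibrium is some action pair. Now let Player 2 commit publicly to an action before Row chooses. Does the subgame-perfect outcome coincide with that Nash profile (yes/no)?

Row best-responds to each possible Player 2 move:
- L: BR = D, leader payoff -5.
- R: BR = D, leader payoff 4.
Player 2's induced payoffs are -5, 4, so Player 2 commits to R. Subgame-perfect outcome: (D, R) with payoffs (7, 4).
Under simultaneous play:
Row's best replies: L→D; R→D.
Player 2's best replies: A→R; B→L; C→R; D→R.
Only (D, R) has each player best-responding; Nash payoffs (7, 4).
Sequential outcome (D, R) coincides with the Nash profile (D, R).

yes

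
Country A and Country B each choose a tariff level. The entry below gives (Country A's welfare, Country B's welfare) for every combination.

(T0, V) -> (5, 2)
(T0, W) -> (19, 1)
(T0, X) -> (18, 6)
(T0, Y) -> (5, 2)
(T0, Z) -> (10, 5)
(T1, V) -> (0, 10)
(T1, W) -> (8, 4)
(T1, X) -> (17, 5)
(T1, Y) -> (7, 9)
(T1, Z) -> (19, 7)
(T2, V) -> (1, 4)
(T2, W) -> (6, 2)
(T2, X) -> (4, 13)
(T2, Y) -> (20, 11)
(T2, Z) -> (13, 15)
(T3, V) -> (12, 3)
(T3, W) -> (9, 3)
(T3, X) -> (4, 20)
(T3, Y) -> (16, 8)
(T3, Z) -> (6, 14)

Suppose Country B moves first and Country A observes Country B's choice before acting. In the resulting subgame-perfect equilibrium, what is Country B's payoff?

11

Work backward from Country A's decision.
- V: BR = T3, leader payoff 3.
- W: BR = T0, leader payoff 1.
- X: BR = T0, leader payoff 6.
- Y: BR = T2, leader payoff 11.
- Z: BR = T1, leader payoff 7.
Maximizing over 3, 1, 6, 11, 7, Country B chooses Y. Subgame-perfect outcome: (T2, Y) with payoffs (20, 11).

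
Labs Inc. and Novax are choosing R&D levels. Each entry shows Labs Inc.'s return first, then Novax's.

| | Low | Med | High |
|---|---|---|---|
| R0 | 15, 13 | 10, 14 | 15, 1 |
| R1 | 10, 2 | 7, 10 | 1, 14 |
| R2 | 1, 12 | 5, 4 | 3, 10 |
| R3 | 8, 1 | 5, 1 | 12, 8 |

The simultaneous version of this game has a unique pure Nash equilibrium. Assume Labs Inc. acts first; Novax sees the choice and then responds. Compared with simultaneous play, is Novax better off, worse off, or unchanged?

Solve by backward induction (Labs Inc. leads).
- R0: BR = Med, leader payoff 10.
- R1: BR = High, leader payoff 1.
- R2: BR = Low, leader payoff 1.
- R3: BR = High, leader payoff 12.
Maximizing over 10, 1, 1, 12, Labs Inc. chooses R3. Subgame-perfect outcome: (R3, High) with payoffs (12, 8).
For the simultaneous game, intersect best replies.
Labs Inc.'s best replies: Low→R0; Med→R0; High→R0.
Novax's best replies: R0→Med; R1→High; R2→Low; R3→High.
The unique mutual best reply is (R0, Med), giving (10, 14).
Novax earns 8 sequentially versus 14 at the Nash outcome: worse off.

worse off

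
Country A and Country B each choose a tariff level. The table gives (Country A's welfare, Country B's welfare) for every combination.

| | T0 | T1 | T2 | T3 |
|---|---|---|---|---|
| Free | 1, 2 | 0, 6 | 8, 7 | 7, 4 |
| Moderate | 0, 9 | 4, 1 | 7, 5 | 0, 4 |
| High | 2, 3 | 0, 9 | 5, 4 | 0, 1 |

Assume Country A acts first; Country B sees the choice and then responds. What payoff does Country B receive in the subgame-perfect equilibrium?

7

Backward induction with Country A moving first.
- Free → Country B plays T2 (best of 2, 6, 7, 4); Country A gets 8.
- Moderate → Country B plays T0 (best of 9, 1, 5, 4); Country A gets 0.
- High → Country B plays T1 (best of 3, 9, 4, 1); Country A gets 0.
Country A's induced payoffs are 8, 0, 0, so Country A commits to Free. Subgame-perfect outcome: (Free, T2) with payoffs (8, 7).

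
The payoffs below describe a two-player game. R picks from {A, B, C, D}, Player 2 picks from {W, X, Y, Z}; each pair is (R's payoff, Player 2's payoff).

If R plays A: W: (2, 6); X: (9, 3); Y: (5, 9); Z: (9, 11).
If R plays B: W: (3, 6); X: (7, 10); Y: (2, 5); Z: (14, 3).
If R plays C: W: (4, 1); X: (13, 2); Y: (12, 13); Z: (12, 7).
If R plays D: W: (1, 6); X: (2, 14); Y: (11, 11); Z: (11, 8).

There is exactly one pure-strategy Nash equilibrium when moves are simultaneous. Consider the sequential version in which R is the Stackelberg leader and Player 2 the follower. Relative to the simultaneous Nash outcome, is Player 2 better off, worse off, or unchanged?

unchanged

Work backward from Player 2's decision.
- A → Player 2 plays Z (best of 6, 3, 9, 11); R gets 9.
- B → Player 2 plays X (best of 6, 10, 5, 3); R gets 7.
- C → Player 2 plays Y (best of 1, 2, 13, 7); R gets 12.
- D → Player 2 plays X (best of 6, 14, 11, 8); R gets 2.
Among 9, 7, 12, 2, the best is 12 at C. Subgame-perfect outcome: (C, Y) with payoffs (12, 13).
Under simultaneous play:
R's best replies: W→C; X→C; Y→C; Z→B.
Player 2's best replies: A→Z; B→X; C→Y; D→X.
Only (C, Y) has each player best-responding; Nash payoffs (12, 13).
Player 2 earns 13 sequentially versus 13 at the Nash outcome: unchanged.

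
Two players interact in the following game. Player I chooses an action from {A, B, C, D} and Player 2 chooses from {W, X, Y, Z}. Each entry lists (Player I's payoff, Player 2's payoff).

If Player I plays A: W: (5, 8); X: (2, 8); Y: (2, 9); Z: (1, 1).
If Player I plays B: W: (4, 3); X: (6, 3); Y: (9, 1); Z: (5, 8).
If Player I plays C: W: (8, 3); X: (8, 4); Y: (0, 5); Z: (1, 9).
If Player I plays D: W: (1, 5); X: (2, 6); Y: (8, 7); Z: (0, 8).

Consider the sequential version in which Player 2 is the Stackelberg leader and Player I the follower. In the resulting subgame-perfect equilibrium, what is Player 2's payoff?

Backward induction with Player 2 moving first.
- W → Player I plays C (best of 5, 4, 8, 1); Player 2 gets 3.
- X → Player I plays C (best of 2, 6, 8, 2); Player 2 gets 4.
- Y → Player I plays B (best of 2, 9, 0, 8); Player 2 gets 1.
- Z → Player I plays B (best of 1, 5, 1, 0); Player 2 gets 8.
Maximizing over 3, 4, 1, 8, Player 2 chooses Z. Subgame-perfect outcome: (B, Z) with payoffs (5, 8).

8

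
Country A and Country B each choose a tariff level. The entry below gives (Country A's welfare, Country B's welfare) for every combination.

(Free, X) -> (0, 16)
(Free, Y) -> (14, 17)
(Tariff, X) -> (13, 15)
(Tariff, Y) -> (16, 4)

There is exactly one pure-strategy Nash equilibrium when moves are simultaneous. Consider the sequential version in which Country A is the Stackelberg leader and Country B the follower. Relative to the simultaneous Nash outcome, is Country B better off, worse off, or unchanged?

Work backward from Country B's decision.
- Free: Country B compares 16, 17 and picks Y; Country A would get 14.
- Tariff: Country B compares 15, 4 and picks X; Country A would get 13.
Country A's induced payoffs are 14, 13, so Country A commits to Free. Subgame-perfect outcome: (Free, Y) with payoffs (14, 17).
Under simultaneous play:
Country A's best replies: X→Tariff; Y→Tariff.
Country B's best replies: Free→Y; Tariff→X.
The unique mutual best reply is (Tariff, X), giving (13, 15).
Country B earns 17 sequentially versus 15 at the Nash outcome: better off.

better off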